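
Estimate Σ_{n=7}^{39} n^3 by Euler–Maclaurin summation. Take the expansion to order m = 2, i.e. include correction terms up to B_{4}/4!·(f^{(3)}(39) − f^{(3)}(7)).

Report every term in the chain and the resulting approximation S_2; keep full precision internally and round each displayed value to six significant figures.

The integral term ∫_7^39 x^3 dx = 577760.
½[f(7) + f(39)] = ½[343.000 + 59319.0] = 29831.0.
So far: 607591.
Order-1 term: 1/12 · (4563.00 − 147.000) = 368.000.
After k=1: 607959.
Order-2 term: −1/720 · (6.00000 − 6.00000) = 0.00000.

S_2 ≈ 607959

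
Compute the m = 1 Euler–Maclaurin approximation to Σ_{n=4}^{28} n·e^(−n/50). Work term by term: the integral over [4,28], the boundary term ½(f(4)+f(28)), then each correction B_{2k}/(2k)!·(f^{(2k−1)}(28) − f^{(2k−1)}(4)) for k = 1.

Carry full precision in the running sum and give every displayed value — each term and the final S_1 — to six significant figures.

Integral: ∫_4^28 x·e^(−x/50) dx = 264.699.
½[f(4) + f(28)] = ½[3.69247 + 15.9939] = 9.84316.
So far: 274.542.
Order-1 term: 1/12 · (0.251332 − 0.849267) = -0.0498279.

S_1 ≈ 274.492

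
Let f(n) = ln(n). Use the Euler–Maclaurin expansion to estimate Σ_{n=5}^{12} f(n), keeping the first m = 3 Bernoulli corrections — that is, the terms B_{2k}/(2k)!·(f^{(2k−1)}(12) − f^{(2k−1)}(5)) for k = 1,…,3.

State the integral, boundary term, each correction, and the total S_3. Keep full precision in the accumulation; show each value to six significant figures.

∫_5^12 ln(x) dx evaluates to 14.7717.
½[f(5) + f(12)] = ½[1.60944 + 2.48491] = 2.04717.
Running total after boundary: 16.8189.
k=1: B_{2}/(2)! × [f^{(1)}(12) − f^{(1)}(5)] = 1/12 × (0.0833333 − 0.200000) = -0.00972222.
After k=1: 16.8091.
k=2: B_{4}/(4)! × [f^{(3)}(12) − f^{(3)}(5)] = −1/720 × (0.00115741 − 0.0160000) = 2.06147e-05.
After k=2: 16.8092.
k=3: B_{6}/(6)! × [f^{(5)}(12) − f^{(5)}(5)] = 1/30240 × (9.64506e-05 − 0.00768000) = -2.50779e-07.

S_3 ≈ 16.8092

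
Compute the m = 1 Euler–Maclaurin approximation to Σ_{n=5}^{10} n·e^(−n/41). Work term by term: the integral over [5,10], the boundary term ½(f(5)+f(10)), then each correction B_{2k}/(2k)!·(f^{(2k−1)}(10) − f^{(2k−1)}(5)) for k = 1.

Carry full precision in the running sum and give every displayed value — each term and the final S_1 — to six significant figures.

S_1 ≈ 37.1542

The integral term ∫_5^10 x·e^(−x/41) dx = 31.0388.
Endpoint term: (f(5) + f(10))/2 = (4.42596 + 7.83564)/2 = 6.13080.
Integral + boundary = 37.1696.
Order-1 term: 1/12 · (0.592451 − 0.777241) = -0.0153992.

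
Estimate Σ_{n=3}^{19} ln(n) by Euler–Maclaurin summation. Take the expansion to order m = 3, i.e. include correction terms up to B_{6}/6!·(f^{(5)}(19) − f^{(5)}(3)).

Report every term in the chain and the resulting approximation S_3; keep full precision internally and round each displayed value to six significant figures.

S_3 ≈ 38.6467

∫_3^19 ln(x) dx evaluates to 36.6485.
½[f(3) + f(19)] = ½[1.09861 + 2.94444] = 2.02153.
So far: 38.6700.
Order-1 term: 1/12 · (0.0526316 − 0.333333) = -0.0233918.
After k=1: 38.6466.
Order-2 term: −1/720 · (0.000291588 − 0.0740741) = 0.000102476.
After k=2: 38.6467.
Order-3 term: 1/30240 · (9.69267e-06 − 0.0987654) = -3.26573e-06.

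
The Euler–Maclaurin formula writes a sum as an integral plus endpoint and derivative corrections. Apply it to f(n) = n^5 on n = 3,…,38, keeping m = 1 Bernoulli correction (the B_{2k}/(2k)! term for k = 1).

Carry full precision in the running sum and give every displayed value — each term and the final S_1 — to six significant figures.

∫_3^38 x^5 dx evaluates to 5.01823e+08.
½[f(3) + f(38)] = ½[243.000 + 7.92352e+07] = 3.96177e+07.
Integral + boundary = 5.41440e+08.
k=1: B_{2}/(2)! × [f^{(1)}(38) − f^{(1)}(3)] = 1/12 × (1.04257e+07 − 405.000) = 868773.

S_1 ≈ 5.42309e+08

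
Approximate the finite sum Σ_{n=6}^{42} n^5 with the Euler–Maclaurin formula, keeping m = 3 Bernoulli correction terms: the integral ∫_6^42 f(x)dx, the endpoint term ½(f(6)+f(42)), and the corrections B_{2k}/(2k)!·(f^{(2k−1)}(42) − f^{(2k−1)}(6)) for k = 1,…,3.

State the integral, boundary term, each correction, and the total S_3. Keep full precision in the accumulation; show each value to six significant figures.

S_3 ≈ 9.81476e+08

Integral: ∫_6^42 x^5 dx = 9.14831e+08.
Endpoint term: (f(6) + f(42))/2 = (7776.00 + 1.30691e+08)/2 = 6.53495e+07.
Running total after boundary: 9.80180e+08.
Order-1 term: 1/12 · (1.55585e+07 − 6480.00) = 1.29600e+06.
After k=1: 9.81476e+08.
Order-2 term: −1/720 · (105840 − 2160.00) = -144.000.
After k=2: 9.81476e+08.
Order-3 term: 1/30240 · (120.000 − 120.000) = 0.00000.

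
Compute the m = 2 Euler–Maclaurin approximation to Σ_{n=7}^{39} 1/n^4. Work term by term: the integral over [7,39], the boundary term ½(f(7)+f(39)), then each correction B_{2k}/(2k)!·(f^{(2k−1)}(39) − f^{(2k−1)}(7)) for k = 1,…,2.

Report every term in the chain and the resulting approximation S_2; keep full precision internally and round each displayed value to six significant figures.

S_2 ≈ 0.00119429

∫_7^39 1/x^4 dx evaluates to 0.000966198.
½[f(7) + f(39)] = ½[0.000416493 + 4.32257e-07] = 0.000208463.
Integral + boundary = 0.00117466.
Order-1 term: 1/12 · (-4.43340e-08 − (-0.000237996)) = 1.98293e-05.
Running total after k=1: 0.00119449.
Order-2 term: −1/720 · (-8.74438e-10 − (-0.000145712)) = -2.02376e-07.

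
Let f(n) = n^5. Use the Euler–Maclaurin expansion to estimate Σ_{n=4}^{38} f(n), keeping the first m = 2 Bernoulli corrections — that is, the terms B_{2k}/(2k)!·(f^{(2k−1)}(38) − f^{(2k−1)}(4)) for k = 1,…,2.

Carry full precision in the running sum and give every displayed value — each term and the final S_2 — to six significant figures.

The integral term ∫_4^38 x^5 dx = 5.01822e+08.
Endpoint term: (f(4) + f(38))/2 = (1024.00 + 7.92352e+07)/2 = 3.96181e+07.
Running total after boundary: 5.41440e+08.
Correction k=1: B_{2}/2! · (f^{(1)}(38) − f^{(1)}(4)) = 1/12 · (1.04257e+07 − 1280.00) = 868700.
Partial sum through k=1: 5.42309e+08.
Correction k=2: B_{4}/4! · (f^{(3)}(38) − f^{(3)}(4)) = −1/720 · (86640.0 − 960.000) = -119.000.

S_2 ≈ 5.42309e+08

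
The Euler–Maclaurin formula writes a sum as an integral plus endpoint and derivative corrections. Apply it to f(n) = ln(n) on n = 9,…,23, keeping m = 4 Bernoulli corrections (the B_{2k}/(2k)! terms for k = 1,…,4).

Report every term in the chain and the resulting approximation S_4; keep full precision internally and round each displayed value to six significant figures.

S_4 ≈ 41.0021

Integral: ∫_9^23 ln(x) dx = 38.3413.
Boundary: ½(f(9) + f(23)) = ½(2.19722 + 3.13549) = 2.66636.
Integral + boundary = 41.0077.
Order-1 term: 1/12 · (0.0434783 − 0.111111) = -0.00563607.
Running total after k=1: 41.0021.
Order-2 term: −1/720 · (0.000164379 − 0.00274348) = 3.58209e-06.
Running total after k=2: 41.0021.
Order-3 term: 1/30240 · (3.72883e-06 − 0.000406442) = -1.33172e-08.
Running total after k=3: 41.0021.
Order-4 term: −1/1209600 · (2.11465e-07 − 0.000150534) = 1.24275e-10.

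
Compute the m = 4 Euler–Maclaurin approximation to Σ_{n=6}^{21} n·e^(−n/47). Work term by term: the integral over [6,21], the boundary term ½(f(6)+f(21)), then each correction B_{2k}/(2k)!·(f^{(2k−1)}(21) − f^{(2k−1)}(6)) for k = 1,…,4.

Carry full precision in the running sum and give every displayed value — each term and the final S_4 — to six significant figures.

The integral term ∫_6^21 x·e^(−x/47) dx = 148.087.
Boundary: ½(f(6) + f(21)) = ½(5.28092 + 13.4330) = 9.35696.
Integral + boundary = 157.444.
Correction k=1: B_{2}/2! · (f^{(1)}(21) − f^{(1)}(6)) = 1/12 · (0.353858 − 0.767793) = -0.0344946.
Running total after k=1: 157.410.
Correction k=2: B_{4}/4! · (f^{(3)}(21) − f^{(3)}(6)) = −1/720 · (0.000739335 − 0.00114445) = 5.62665e-07.
Running total after k=2: 157.410.
Correction k=3: B_{6}/6! · (f^{(5)}(21) − f^{(5)}(6)) = 1/30240 · (5.96868e-07 − 8.78829e-07) = -9.32412e-12.
Running total after k=3: 157.410.
Correction k=4: B_{8}/8! · (f^{(7)}(21) − f^{(7)}(6)) = −1/1209600 · (3.88883e-10 − 5.61146e-10) = 1.42413e-16.

S_4 ≈ 157.410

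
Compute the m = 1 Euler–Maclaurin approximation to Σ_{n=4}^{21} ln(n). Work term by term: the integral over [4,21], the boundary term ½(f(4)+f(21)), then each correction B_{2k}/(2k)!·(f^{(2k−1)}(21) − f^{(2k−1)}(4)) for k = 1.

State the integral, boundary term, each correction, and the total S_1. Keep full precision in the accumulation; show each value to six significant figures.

S_1 ≈ 43.5883

Integral: ∫_4^21 ln(x) dx = 41.3898.
½[f(4) + f(21)] = ½[1.38629 + 3.04452] = 2.21541.
Running total after boundary: 43.6052.
k=1: B_{2}/(2)! × [f^{(1)}(21) − f^{(1)}(4)] = 1/12 × (0.0476190 − 0.250000) = -0.0168651.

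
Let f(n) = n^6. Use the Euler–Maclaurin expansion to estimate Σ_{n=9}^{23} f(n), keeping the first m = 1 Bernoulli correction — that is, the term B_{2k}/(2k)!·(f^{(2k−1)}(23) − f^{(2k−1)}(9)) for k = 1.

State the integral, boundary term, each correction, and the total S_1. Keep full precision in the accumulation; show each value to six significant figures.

The integral term ∫_9^23 x^6 dx = 4.85720e+08.
½[f(9) + f(23)] = ½[531441 + 1.48036e+08] = 7.42837e+07.
Running total after boundary: 5.60004e+08.
Order-1 term: 1/12 · (3.86181e+07 − 354294) = 3.18865e+06.

S_1 ≈ 5.63193e+08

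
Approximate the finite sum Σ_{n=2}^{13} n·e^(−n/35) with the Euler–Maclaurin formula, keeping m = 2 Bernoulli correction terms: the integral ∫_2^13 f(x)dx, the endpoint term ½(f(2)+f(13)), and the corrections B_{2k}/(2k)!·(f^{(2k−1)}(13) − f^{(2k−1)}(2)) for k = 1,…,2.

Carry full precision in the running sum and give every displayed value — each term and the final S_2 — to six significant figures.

S_2 ≈ 69.6872

∫_2^13 x·e^(−x/35) dx evaluates to 64.2975.
½[f(2) + f(13)] = ½[1.88892 + 8.96673] = 5.42782.
Integral + boundary = 69.7253.
Order-1 term: 1/12 · (0.433556 − 0.890490) = -0.0380778.
Running total after k=1: 69.6872.
Order-2 term: −1/720 · (0.00148004 − 0.00226890) = 1.09564e-06.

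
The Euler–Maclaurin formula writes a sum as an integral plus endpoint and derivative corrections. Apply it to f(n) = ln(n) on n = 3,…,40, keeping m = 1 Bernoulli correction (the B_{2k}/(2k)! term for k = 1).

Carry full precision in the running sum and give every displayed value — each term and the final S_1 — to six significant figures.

The integral term ∫_3^40 ln(x) dx = 107.259.
Boundary: ½(f(3) + f(40)) = ½(1.09861 + 3.68888) = 2.39375.
So far: 109.653.
Order-1 term: 1/12 · (0.0250000 − 0.333333) = -0.0256944.

S_1 ≈ 109.627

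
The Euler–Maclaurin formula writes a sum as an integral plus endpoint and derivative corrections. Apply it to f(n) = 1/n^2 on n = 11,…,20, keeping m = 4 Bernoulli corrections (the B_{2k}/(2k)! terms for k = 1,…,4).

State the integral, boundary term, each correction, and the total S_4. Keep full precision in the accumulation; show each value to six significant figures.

Integral: ∫_11^20 1/x^2 dx = 0.0409091.
Boundary: ½(f(11) + f(20)) = ½(0.00826446 + 0.00250000) = 0.00538223.
So far: 0.0462913.
Correction k=1: B_{2}/2! · (f^{(1)}(20) − f^{(1)}(11)) = 1/12 · (-0.000250000 − (-0.00150263)) = 0.000104386.
Partial sum through k=1: 0.0463957.
Correction k=2: B_{4}/4! · (f^{(3)}(20) − f^{(3)}(11)) = −1/720 · (-7.50000e-06 − (-0.000149021)) = -1.96557e-07.
Partial sum through k=2: 0.0463955.
Correction k=3: B_{6}/6! · (f^{(5)}(20) − f^{(5)}(11)) = 1/30240 · (-5.62500e-07 − (-3.69474e-05)) = 1.20320e-09.
Partial sum through k=3: 0.0463955.
Correction k=4: B_{8}/8! · (f^{(7)}(20) − f^{(7)}(11)) = −1/1209600 · (-7.87500e-08 − (-1.70996e-05)) = -1.40715e-11.

S_4 ≈ 0.0463955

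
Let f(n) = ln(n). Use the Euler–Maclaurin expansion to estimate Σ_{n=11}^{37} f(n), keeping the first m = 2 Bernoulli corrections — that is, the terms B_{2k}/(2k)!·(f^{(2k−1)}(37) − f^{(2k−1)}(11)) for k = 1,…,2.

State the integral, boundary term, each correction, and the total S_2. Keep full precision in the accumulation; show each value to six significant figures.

The integral term ∫_11^37 ln(x) dx = 81.2271.
½[f(11) + f(37)] = ½[2.39790 + 3.61092] = 3.00441.
Running total after boundary: 84.2315.
k=1: B_{2}/(2)! × [f^{(1)}(37) − f^{(1)}(11)] = 1/12 × (0.0270270 − 0.0909091) = -0.00532351.
After k=1: 84.2262.
k=2: B_{4}/(4)! × [f^{(3)}(37) − f^{(3)}(11)] = −1/720 × (3.94843e-05 − 0.00150263) = 2.03215e-06.

S_2 ≈ 84.2262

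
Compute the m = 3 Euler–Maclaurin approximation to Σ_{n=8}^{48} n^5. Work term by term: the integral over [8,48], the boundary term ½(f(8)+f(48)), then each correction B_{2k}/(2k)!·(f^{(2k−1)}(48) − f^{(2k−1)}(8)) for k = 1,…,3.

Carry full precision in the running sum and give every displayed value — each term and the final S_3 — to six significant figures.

Integral: ∫_8^48 x^5 dx = 2.03839e+09.
Boundary: ½(f(8) + f(48)) = ½(32768.0 + 2.54804e+08) = 1.27418e+08.
So far: 2.16581e+09.
Correction k=1: B_{2}/2! · (f^{(1)}(48) − f^{(1)}(8)) = 1/12 · (2.65421e+07 − 20480.0) = 2.21013e+06.
Partial sum through k=1: 2.16802e+09.
Correction k=2: B_{4}/4! · (f^{(3)}(48) − f^{(3)}(8)) = −1/720 · (138240 − 3840.00) = -186.667.
Partial sum through k=2: 2.16802e+09.
Correction k=3: B_{6}/6! · (f^{(5)}(48) − f^{(5)}(8)) = 1/30240 · (120.000 − 120.000) = 0.00000.

S_3 ≈ 2.16802e+09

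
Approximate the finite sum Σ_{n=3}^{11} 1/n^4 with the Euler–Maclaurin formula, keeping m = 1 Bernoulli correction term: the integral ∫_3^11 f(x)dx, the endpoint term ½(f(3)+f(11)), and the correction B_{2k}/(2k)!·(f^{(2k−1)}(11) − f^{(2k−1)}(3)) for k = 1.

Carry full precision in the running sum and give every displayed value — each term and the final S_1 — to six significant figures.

S_1 ≈ 0.0196719

Integral: ∫_3^11 1/x^4 dx = 0.0120952.
Boundary: ½(f(3) + f(11)) = ½(0.0123457 + 6.83013e-05) = 0.00620699.
Integral + boundary = 0.0183022.
Order-1 term: 1/12 · (-2.48369e-05 − (-0.0164609)) = 0.00136967.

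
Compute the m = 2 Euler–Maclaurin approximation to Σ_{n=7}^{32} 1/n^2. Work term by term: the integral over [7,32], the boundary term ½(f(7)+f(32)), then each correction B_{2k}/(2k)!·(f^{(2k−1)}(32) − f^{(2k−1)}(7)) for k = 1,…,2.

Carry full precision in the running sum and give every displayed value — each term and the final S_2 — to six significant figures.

S_2 ≈ 0.122778

The integral term ∫_7^32 1/x^2 dx = 0.111607.
Boundary: ½(f(7) + f(32)) = ½(0.0204082 + 0.000976562) = 0.0106924.
Integral + boundary = 0.122300.
k=1: B_{2}/(2)! × [f^{(1)}(32) − f^{(1)}(7)] = 1/12 × (-6.10352e-05 − (-0.00583090)) = 0.000480822.
Running total after k=1: 0.122780.
k=2: B_{4}/(4)! × [f^{(3)}(32) − f^{(3)}(7)] = −1/720 × (-7.15256e-07 − (-0.00142798)) = -1.98231e-06.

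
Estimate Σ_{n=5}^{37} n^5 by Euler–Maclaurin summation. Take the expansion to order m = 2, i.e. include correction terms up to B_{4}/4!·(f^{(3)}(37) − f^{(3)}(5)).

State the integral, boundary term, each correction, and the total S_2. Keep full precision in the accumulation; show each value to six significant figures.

The integral term ∫_5^37 x^5 dx = 4.27618e+08.
½[f(5) + f(37)] = ½[3125.00 + 6.93440e+07] = 3.46735e+07.
Integral + boundary = 4.62292e+08.
Correction k=1: B_{2}/2! · (f^{(1)}(37) − f^{(1)}(5)) = 1/12 · (9.37080e+06 − 3125.00) = 780640.
Partial sum through k=1: 4.63073e+08.
Correction k=2: B_{4}/4! · (f^{(3)}(37) − f^{(3)}(5)) = −1/720 · (82140.0 − 1500.00) = -112.000.

S_2 ≈ 4.63073e+08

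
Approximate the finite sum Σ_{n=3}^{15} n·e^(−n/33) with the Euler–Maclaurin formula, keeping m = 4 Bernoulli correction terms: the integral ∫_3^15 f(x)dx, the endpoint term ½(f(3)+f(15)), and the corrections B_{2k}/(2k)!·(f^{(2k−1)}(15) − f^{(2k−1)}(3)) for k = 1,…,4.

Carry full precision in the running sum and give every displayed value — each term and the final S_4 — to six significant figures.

S_4 ≈ 85.4310

The integral term ∫_3^15 x·e^(−x/33) dx = 79.3412.
½[f(3) + f(15)] = ½[2.73930 + 9.52105] = 6.13017.
Integral + boundary = 85.4713.
Correction k=1: B_{2}/2! · (f^{(1)}(15) − f^{(1)}(3)) = 1/12 · (0.346220 − 0.830092) = -0.0403226.
Running total after k=1: 85.4310.
Correction k=2: B_{4}/4! · (f^{(3)}(15) − f^{(3)}(3)) = −1/720 · (0.00148365 − 0.00243920) = 1.32716e-06.
Running total after k=2: 85.4310.
Correction k=3: B_{6}/6! · (f^{(5)}(15) − f^{(5)}(3)) = 1/30240 · (2.43285e-06 − 3.77976e-06) = -4.45407e-11.
Running total after k=3: 85.4310.
Correction k=4: B_{8}/8! · (f^{(7)}(15) − f^{(7)}(3)) = −1/1209600 · (3.21699e-09 − 4.88490e-09) = 1.37890e-15.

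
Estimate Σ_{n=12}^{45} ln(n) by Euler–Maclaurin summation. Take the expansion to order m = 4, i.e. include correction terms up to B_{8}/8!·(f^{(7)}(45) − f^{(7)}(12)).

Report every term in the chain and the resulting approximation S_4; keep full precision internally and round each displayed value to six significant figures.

∫_12^45 ln(x) dx evaluates to 108.481.
Endpoint term: (f(12) + f(45))/2 = (2.48491 + 3.80666)/2 = 3.14578.
Running total after boundary: 111.627.
Correction k=1: B_{2}/2! · (f^{(1)}(45) − f^{(1)}(12)) = 1/12 · (0.0222222 − 0.0833333) = -0.00509259.
After k=1: 111.622.
Correction k=2: B_{4}/4! · (f^{(3)}(45) − f^{(3)}(12)) = −1/720 · (2.19479e-05 − 0.00115741) = 1.57703e-06.
After k=2: 111.622.
Correction k=3: B_{6}/6! · (f^{(5)}(45) − f^{(5)}(12)) = 1/30240 · (1.30061e-07 − 9.64506e-05) = -3.18520e-09.
After k=3: 111.622.
Correction k=4: B_{8}/8! · (f^{(7)}(45) − f^{(7)}(12)) = −1/1209600 · (1.92684e-09 − 2.00939e-05) = 1.66104e-11.

S_4 ≈ 111.622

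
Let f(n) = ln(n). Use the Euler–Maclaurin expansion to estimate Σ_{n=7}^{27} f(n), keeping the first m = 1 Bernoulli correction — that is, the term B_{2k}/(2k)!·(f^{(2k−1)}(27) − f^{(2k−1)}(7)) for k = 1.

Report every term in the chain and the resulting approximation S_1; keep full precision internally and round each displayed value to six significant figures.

S_1 ≈ 57.9783

Integral: ∫_7^27 ln(x) dx = 55.3662.
Endpoint term: (f(7) + f(27))/2 = (1.94591 + 3.29584)/2 = 2.62087.
So far: 57.9871.
k=1: B_{2}/(2)! × [f^{(1)}(27) − f^{(1)}(7)] = 1/12 × (0.0370370 − 0.142857) = -0.00881834.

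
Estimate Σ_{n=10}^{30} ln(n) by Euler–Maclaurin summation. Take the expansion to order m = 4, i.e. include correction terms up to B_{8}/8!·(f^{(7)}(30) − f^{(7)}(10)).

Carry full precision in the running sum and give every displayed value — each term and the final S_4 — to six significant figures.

S_4 ≈ 61.8564

The integral term ∫_10^30 ln(x) dx = 59.0101.
½[f(10) + f(30)] = ½[2.30259 + 3.40120] = 2.85189.
So far: 61.8620.
k=1: B_{2}/(2)! × [f^{(1)}(30) − f^{(1)}(10)] = 1/12 × (0.0333333 − 0.100000) = -0.00555556.
After k=1: 61.8564.
k=2: B_{4}/(4)! × [f^{(3)}(30) − f^{(3)}(10)] = −1/720 × (7.40741e-05 − 0.00200000) = 2.67490e-06.
After k=2: 61.8564.
k=3: B_{6}/(6)! × [f^{(5)}(30) − f^{(5)}(10)] = 1/30240 × (9.87654e-07 − 0.000240000) = -7.90385e-09.
After k=3: 61.8564.
k=4: B_{8}/(8)! × [f^{(7)}(30) − f^{(7)}(10)] = −1/1209600 × (3.29218e-08 − 7.20000e-05) = 5.94966e-11.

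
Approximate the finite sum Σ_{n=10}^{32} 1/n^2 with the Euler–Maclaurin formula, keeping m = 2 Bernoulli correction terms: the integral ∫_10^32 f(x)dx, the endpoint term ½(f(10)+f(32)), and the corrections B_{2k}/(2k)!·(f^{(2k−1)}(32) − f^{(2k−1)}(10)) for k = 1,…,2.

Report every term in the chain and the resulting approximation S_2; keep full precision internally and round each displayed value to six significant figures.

S_2 ≈ 0.0743995

∫_10^32 1/x^2 dx evaluates to 0.0687500.
Endpoint term: (f(10) + f(32))/2 = (0.0100000 + 0.000976562)/2 = 0.00548828.
Integral + boundary = 0.0742383.
k=1: B_{2}/(2)! × [f^{(1)}(32) − f^{(1)}(10)] = 1/12 × (-6.10352e-05 − (-0.00200000)) = 0.000161580.
After k=1: 0.0743999.
k=2: B_{4}/(4)! × [f^{(3)}(32) − f^{(3)}(10)] = −1/720 × (-7.15256e-07 − (-0.000240000)) = -3.32340e-07.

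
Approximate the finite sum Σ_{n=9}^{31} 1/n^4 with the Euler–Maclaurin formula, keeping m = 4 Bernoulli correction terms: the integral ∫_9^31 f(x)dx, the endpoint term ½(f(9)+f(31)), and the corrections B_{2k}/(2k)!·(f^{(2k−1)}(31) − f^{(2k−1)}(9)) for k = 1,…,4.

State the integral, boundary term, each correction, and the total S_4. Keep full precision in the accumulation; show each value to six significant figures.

The integral term ∫_9^31 1/x^4 dx = 0.000446058.
Boundary: ½(f(9) + f(31)) = ½(0.000152416 + 1.08281e-06) = 7.67493e-05.
Integral + boundary = 0.000522808.
k=1: B_{2}/(2)! × [f^{(1)}(31) − f^{(1)}(9)] = 1/12 × (-1.39718e-07 − (-6.77404e-05)) = 5.63339e-06.
After k=1: 0.000528441.
k=2: B_{4}/(4)! × [f^{(3)}(31) − f^{(3)}(9)] = −1/720 × (-4.36164e-09 − (-2.50890e-05)) = -3.48398e-08.
After k=2: 0.000528406.
k=3: B_{6}/(6)! × [f^{(5)}(31) − f^{(5)}(9)] = 1/30240 × (-2.54164e-10 − (-1.73455e-05)) = 5.73586e-10.
After k=3: 0.000528407.
k=4: B_{8}/(8)! × [f^{(7)}(31) − f^{(7)}(9)] = −1/1209600 × (-2.38031e-11 − (-1.92728e-05)) = -1.59332e-11.

S_4 ≈ 0.000528407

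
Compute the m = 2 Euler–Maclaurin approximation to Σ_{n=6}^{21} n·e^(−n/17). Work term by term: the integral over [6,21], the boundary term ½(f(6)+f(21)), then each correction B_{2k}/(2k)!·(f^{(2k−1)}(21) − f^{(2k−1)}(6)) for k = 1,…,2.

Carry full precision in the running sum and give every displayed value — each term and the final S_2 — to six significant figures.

S_2 ≈ 92.0170

The integral term ∫_6^21 x·e^(−x/17) dx = 86.8998.
Endpoint term: (f(6) + f(21))/2 = (4.21571 + 6.10573)/2 = 5.16072.
Integral + boundary = 92.0606.
Order-1 term: 1/12 · (-0.0684116 − 0.454636) = -0.0435873.
Running total after k=1: 92.0170.
Order-2 term: −1/720 · (0.00177539 − 0.00643555) = 6.47244e-06.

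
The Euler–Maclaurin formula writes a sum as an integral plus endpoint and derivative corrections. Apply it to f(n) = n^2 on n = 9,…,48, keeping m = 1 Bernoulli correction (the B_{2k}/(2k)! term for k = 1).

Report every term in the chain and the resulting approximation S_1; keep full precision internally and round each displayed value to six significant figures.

S_1 ≈ 37820.0

The integral term ∫_9^48 x^2 dx = 36621.0.
Boundary: ½(f(9) + f(48)) = ½(81.0000 + 2304.00) = 1192.50.
So far: 37813.5.
k=1: B_{2}/(2)! × [f^{(1)}(48) − f^{(1)}(9)] = 1/12 × (96.0000 − 18.0000) = 6.50000.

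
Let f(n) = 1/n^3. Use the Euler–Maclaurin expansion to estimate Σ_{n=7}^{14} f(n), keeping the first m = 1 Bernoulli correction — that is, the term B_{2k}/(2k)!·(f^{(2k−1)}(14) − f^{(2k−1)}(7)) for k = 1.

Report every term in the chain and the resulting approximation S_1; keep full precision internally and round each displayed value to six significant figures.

∫_7^14 1/x^3 dx evaluates to 0.00765306.
½[f(7) + f(14)] = ½[0.00291545 + 0.000364431] = 0.00163994.
Integral + boundary = 0.00929300.
Order-1 term: 1/12 · (-7.80925e-05 − (-0.00124948)) = 9.76156e-05.

S_1 ≈ 0.00939062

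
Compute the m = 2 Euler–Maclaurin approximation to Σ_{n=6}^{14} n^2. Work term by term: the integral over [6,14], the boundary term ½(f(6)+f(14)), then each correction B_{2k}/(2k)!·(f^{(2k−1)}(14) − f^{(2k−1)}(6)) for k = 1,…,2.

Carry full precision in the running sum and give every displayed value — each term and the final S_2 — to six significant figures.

S_2 ≈ 960.000

Integral: ∫_6^14 x^2 dx = 842.667.
½[f(6) + f(14)] = ½[36.0000 + 196.000] = 116.000.
Integral + boundary = 958.667.
Order-1 term: 1/12 · (28.0000 − 12.0000) = 1.33333.
After k=1: 960.000.
Order-2 term: −1/720 · (0.00000 − 0.00000) = 0.00000.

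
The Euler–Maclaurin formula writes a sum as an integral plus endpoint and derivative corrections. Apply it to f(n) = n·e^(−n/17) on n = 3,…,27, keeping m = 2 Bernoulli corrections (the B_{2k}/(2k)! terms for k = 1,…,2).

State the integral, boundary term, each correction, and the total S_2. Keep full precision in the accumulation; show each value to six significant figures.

∫_3^27 x·e^(−x/17) dx evaluates to 132.190.
Endpoint term: (f(3) + f(27))/2 = (2.51467 + 5.51572)/2 = 4.01519.
So far: 136.205.
Correction k=1: B_{2}/2! · (f^{(1)}(27) − f^{(1)}(3)) = 1/12 · (-0.120168 − 0.690302) = -0.0675391.
Running total after k=1: 136.138.
Correction k=2: B_{4}/4! · (f^{(3)}(27) − f^{(3)}(3)) = −1/720 · (0.000997936 − 0.00818944) = 9.98820e-06.

S_2 ≈ 136.138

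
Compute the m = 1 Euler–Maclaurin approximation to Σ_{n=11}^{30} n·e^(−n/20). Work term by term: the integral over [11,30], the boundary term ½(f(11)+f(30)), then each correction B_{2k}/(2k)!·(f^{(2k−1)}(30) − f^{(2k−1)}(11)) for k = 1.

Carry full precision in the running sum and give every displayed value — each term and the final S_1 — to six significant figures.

S_1 ≈ 141.068

Integral: ∫_11^30 x·e^(−x/20) dx = 134.579.
½[f(11) + f(30)] = ½[6.34645 + 6.69390] = 6.52018.
So far: 141.099.
Order-1 term: 1/12 · (-0.111565 − 0.259627) = -0.0309327.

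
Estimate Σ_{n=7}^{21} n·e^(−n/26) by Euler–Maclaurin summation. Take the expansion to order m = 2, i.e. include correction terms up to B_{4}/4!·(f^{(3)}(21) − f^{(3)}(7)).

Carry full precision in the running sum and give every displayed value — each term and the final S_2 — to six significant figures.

S_2 ≈ 117.927

∫_7^21 x·e^(−x/26) dx evaluates to 110.611.
½[f(7) + f(21)] = ½[5.34777 + 9.36360] = 7.35569.
So far: 117.967.
k=1: B_{2}/(2)! × [f^{(1)}(21) − f^{(1)}(7)] = 1/12 × (0.0857473 − 0.558284) = -0.0393780.
Partial sum through k=1: 117.927.
k=2: B_{4}/(4)! × [f^{(3)}(21) − f^{(3)}(7)] = −1/720 × (0.00144603 − 0.00308612) = 2.27790e-06.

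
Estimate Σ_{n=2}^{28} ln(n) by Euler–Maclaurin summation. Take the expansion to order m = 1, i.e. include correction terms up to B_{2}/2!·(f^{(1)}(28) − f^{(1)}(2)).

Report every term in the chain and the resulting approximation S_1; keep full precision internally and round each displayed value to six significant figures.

S_1 ≈ 67.8894

The integral term ∫_2^28 ln(x) dx = 65.9154.
Endpoint term: (f(2) + f(28))/2 = (0.693147 + 3.33220)/2 = 2.01268.
So far: 67.9281.
Correction k=1: B_{2}/2! · (f^{(1)}(28) − f^{(1)}(2)) = 1/12 · (0.0357143 − 0.500000) = -0.0386905.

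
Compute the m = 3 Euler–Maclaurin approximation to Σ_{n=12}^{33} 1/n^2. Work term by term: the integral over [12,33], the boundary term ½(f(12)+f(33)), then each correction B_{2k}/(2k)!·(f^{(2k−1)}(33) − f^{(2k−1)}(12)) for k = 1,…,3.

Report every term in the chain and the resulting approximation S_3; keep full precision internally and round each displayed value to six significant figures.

S_3 ≈ 0.0570533

The integral term ∫_12^33 1/x^2 dx = 0.0530303.
Endpoint term: (f(12) + f(33))/2 = (0.00694444 + 0.000918274)/2 = 0.00393136.
So far: 0.0569617.
Correction k=1: B_{2}/2! · (f^{(1)}(33) − f^{(1)}(12)) = 1/12 · (-5.56529e-05 − (-0.00115741)) = 9.18129e-05.
Running total after k=1: 0.0570535.
Correction k=2: B_{4}/4! · (f^{(3)}(33) − f^{(3)}(12)) = −1/720 · (-6.13256e-07 − (-9.64506e-05)) = -1.33107e-07.
Running total after k=2: 0.0570533.
Correction k=3: B_{6}/6! · (f^{(5)}(33) − f^{(5)}(12)) = 1/30240 · (-1.68941e-08 − (-2.00939e-05)) = 6.63921e-10.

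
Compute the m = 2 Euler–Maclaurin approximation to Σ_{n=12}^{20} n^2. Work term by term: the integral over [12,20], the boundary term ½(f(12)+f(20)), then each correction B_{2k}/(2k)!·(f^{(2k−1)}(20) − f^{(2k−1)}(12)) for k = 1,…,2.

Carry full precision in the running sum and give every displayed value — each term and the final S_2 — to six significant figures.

S_2 ≈ 2364.00

∫_12^20 x^2 dx evaluates to 2090.67.
½[f(12) + f(20)] = ½[144.000 + 400.000] = 272.000.
Running total after boundary: 2362.67.
k=1: B_{2}/(2)! × [f^{(1)}(20) − f^{(1)}(12)] = 1/12 × (40.0000 − 24.0000) = 1.33333.
Partial sum through k=1: 2364.00.
k=2: B_{4}/(4)! × [f^{(3)}(20) − f^{(3)}(12)] = −1/720 × (0.00000 − 0.00000) = 0.00000.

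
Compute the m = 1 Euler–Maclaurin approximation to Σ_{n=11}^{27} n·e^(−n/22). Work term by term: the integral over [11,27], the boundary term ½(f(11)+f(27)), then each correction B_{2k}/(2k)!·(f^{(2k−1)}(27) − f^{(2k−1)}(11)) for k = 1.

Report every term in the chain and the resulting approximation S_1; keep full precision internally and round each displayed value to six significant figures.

S_1 ≈ 131.651

The integral term ∫_11^27 x·e^(−x/22) dx = 124.389.
Boundary: ½(f(11) + f(27)) = ½(6.67184 + 7.91345) = 7.29264.
Running total after boundary: 131.682.
k=1: B_{2}/(2)! × [f^{(1)}(27) − f^{(1)}(11)] = 1/12 × (-0.0666116 − 0.303265) = -0.0308231.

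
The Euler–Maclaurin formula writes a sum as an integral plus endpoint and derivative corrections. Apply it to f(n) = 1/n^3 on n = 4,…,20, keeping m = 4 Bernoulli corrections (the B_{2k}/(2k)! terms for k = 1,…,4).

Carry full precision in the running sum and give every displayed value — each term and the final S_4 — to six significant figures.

S_4 ≈ 0.0388308

∫_4^20 1/x^3 dx evaluates to 0.0300000.
Boundary: ½(f(4) + f(20)) = ½(0.0156250 + 0.000125000) = 0.00787500.
So far: 0.0378750.
Correction k=1: B_{2}/2! · (f^{(1)}(20) − f^{(1)}(4)) = 1/12 · (-1.87500e-05 − (-0.0117188)) = 0.000975000.
After k=1: 0.0388500.
Correction k=2: B_{4}/4! · (f^{(3)}(20) − f^{(3)}(4)) = −1/720 · (-9.37500e-07 − (-0.0146484)) = -2.03437e-05.
After k=2: 0.0388297.
Correction k=3: B_{6}/6! · (f^{(5)}(20) − f^{(5)}(4)) = 1/30240 · (-9.84375e-08 − (-0.0384521)) = 1.27156e-06.
After k=3: 0.0388309.
Correction k=4: B_{8}/8! · (f^{(7)}(20) − f^{(7)}(4)) = −1/1209600 · (-1.77188e-08 − (-0.173035)) = -1.43051e-07.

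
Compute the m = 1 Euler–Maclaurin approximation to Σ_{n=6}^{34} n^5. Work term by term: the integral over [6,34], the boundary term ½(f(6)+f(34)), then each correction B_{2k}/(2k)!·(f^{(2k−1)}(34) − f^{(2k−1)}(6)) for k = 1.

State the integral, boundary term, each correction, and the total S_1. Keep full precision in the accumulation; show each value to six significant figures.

S_1 ≈ 2.80737e+08

Integral: ∫_6^34 x^5 dx = 2.57460e+08.
½[f(6) + f(34)] = ½[7776.00 + 4.54354e+07] = 2.27216e+07.
Running total after boundary: 2.80181e+08.
Order-1 term: 1/12 · (6.68168e+06 − 6480.00) = 556267.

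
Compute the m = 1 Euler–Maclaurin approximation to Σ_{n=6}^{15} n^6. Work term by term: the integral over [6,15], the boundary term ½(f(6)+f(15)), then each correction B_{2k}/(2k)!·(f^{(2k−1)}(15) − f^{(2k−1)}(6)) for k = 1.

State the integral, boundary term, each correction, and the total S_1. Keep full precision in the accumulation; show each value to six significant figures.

S_1 ≈ 3.04629e+07

Integral: ∫_6^15 x^6 dx = 2.43685e+07.
½[f(6) + f(15)] = ½[46656.0 + 1.13906e+07] = 5.71864e+06.
So far: 3.00871e+07.
Order-1 term: 1/12 · (4.55625e+06 − 46656.0) = 375800.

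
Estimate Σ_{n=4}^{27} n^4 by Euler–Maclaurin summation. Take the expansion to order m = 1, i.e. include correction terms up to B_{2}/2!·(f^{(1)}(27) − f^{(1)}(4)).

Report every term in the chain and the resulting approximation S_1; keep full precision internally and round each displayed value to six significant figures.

∫_4^27 x^4 dx evaluates to 2.86958e+06.
½[f(4) + f(27)] = ½[256.000 + 531441] = 265848.
Integral + boundary = 3.13543e+06.
k=1: B_{2}/(2)! × [f^{(1)}(27) − f^{(1)}(4)] = 1/12 × (78732.0 − 256.000) = 6539.67.

S_1 ≈ 3.14196e+06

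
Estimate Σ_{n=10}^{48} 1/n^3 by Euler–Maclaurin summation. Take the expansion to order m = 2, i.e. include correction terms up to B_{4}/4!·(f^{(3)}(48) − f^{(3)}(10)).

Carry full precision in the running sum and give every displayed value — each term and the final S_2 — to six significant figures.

Integral: ∫_10^48 1/x^3 dx = 0.00478299.
Boundary: ½(f(10) + f(48)) = ½(0.00100000 + 9.04225e-06) = 0.000504521.
So far: 0.00528751.
Order-1 term: 1/12 · (-5.65140e-07 − (-0.000300000)) = 2.49529e-05.
After k=1: 0.00531246.
Order-2 term: −1/720 · (-4.90573e-09 − (-6.00000e-05)) = -8.33265e-08.

S_2 ≈ 0.00531238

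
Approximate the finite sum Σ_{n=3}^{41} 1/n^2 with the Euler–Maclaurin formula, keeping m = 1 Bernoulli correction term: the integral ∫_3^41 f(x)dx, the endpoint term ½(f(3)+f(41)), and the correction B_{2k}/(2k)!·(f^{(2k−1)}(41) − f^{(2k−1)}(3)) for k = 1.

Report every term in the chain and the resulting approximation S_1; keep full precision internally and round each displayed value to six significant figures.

Integral: ∫_3^41 1/x^2 dx = 0.308943.
½[f(3) + f(41)] = ½[0.111111 + 0.000594884] = 0.0558530.
So far: 0.364796.
k=1: B_{2}/(2)! × [f^{(1)}(41) − f^{(1)}(3)] = 1/12 × (-2.90187e-05 − (-0.0740741)) = 0.00617042.

S_1 ≈ 0.370967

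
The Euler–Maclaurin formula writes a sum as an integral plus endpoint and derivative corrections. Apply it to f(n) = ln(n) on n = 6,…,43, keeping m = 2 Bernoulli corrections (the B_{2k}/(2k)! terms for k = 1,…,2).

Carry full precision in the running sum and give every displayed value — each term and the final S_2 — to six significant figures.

Integral: ∫_6^43 ln(x) dx = 113.981.
Endpoint term: (f(6) + f(43))/2 = (1.79176 + 3.76120)/2 = 2.77648.
Integral + boundary = 116.758.
k=1: B_{2}/(2)! × [f^{(1)}(43) − f^{(1)}(6)] = 1/12 × (0.0232558 − 0.166667) = -0.0119509.
After k=1: 116.746.
k=2: B_{4}/(4)! × [f^{(3)}(43) − f^{(3)}(6)] = −1/720 × (2.51550e-05 − 0.00925926) = 1.28251e-05.

S_2 ≈ 116.746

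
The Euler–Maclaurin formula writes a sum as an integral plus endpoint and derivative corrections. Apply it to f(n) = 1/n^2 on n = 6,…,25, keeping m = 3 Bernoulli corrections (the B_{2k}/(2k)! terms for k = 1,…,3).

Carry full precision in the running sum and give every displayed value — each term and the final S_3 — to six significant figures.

The integral term ∫_6^25 1/x^2 dx = 0.126667.
Boundary: ½(f(6) + f(25)) = ½(0.0277778 + 0.00160000) = 0.0146889.
Running total after boundary: 0.141356.
k=1: B_{2}/(2)! × [f^{(1)}(25) − f^{(1)}(6)] = 1/12 × (-0.000128000 − (-0.00925926)) = 0.000760938.
Partial sum through k=1: 0.142116.
k=2: B_{4}/(4)! × [f^{(3)}(25) − f^{(3)}(6)] = −1/720 × (-2.45760e-06 − (-0.00308642)) = -4.28328e-06.
Partial sum through k=2: 0.142112.
k=3: B_{6}/(6)! × [f^{(5)}(25) − f^{(5)}(6)] = 1/30240 × (-1.17965e-07 − (-0.00257202)) = 8.50496e-08.

S_3 ≈ 0.142112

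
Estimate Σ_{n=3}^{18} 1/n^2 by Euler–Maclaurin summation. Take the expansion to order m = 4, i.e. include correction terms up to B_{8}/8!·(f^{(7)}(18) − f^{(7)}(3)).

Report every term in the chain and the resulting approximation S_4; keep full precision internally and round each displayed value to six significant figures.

S_4 ≈ 0.340893

Integral: ∫_3^18 1/x^2 dx = 0.277778.
Boundary: ½(f(3) + f(18)) = ½(0.111111 + 0.00308642) = 0.0570988.
Running total after boundary: 0.334877.
Order-1 term: 1/12 · (-0.000342936 − (-0.0740741)) = 0.00614426.
Partial sum through k=1: 0.341021.
Order-2 term: −1/720 · (-1.27013e-05 − (-0.0987654)) = -0.000137157.
Partial sum through k=2: 0.340884.
Order-3 term: 1/30240 · (-1.17605e-06 − (-0.329218)) = 1.08868e-05.
Partial sum through k=3: 0.340895.
Order-4 term: −1/1209600 · (-2.03268e-07 − (-2.04847)) = -1.69351e-06.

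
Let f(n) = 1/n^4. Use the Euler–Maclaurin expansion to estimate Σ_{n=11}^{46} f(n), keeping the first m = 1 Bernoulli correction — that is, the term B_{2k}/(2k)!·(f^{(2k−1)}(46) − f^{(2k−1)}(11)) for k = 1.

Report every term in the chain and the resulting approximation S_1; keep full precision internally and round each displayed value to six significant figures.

S_1 ≈ 0.000283344

The integral term ∫_11^46 1/x^4 dx = 0.000247014.
½[f(11) + f(46)] = ½[6.83013e-05 + 2.23341e-07] = 3.42623e-05.
Running total after boundary: 0.000281276.
Order-1 term: 1/12 · (-1.94210e-08 − (-2.48369e-05)) = 2.06812e-06.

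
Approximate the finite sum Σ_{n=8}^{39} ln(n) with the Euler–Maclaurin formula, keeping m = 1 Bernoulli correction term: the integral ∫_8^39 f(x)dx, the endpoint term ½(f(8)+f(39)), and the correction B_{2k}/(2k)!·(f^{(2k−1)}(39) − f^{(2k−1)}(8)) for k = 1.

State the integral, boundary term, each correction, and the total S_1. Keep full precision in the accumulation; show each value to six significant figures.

S_1 ≈ 98.1066

Integral: ∫_8^39 ln(x) dx = 95.2434.
½[f(8) + f(39)] = ½[2.07944 + 3.66356] = 2.87150.
Running total after boundary: 98.1149.
k=1: B_{2}/(2)! × [f^{(1)}(39) − f^{(1)}(8)] = 1/12 × (0.0256410 − 0.125000) = -0.00827991.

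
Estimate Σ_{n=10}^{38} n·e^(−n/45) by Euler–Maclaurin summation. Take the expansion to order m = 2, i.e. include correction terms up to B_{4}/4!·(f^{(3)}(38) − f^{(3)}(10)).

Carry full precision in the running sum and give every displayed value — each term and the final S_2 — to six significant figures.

S_2 ≈ 388.660

Integral: ∫_10^38 x·e^(−x/45) dx = 376.537.
Boundary: ½(f(10) + f(38)) = ½(8.00737 + 16.3323) = 12.1698.
Running total after boundary: 388.707.
Correction k=1: B_{2}/2! · (f^{(1)}(38) − f^{(1)}(10)) = 1/12 · (0.0668572 − 0.622796) = -0.0463282.
Partial sum through k=1: 388.660.
Correction k=2: B_{4}/4! · (f^{(3)}(38) − f^{(3)}(10)) = −1/720 · (0.000457506 − 0.00109841) = 8.90138e-07.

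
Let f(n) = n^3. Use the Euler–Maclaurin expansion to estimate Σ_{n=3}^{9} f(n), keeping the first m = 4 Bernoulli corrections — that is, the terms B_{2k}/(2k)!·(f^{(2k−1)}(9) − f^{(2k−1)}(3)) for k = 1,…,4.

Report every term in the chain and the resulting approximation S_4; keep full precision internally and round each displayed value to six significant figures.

Integral: ∫_3^9 x^3 dx = 1620.00.
Boundary: ½(f(3) + f(9)) = ½(27.0000 + 729.000) = 378.000.
Running total after boundary: 1998.00.
Order-1 term: 1/12 · (243.000 − 27.0000) = 18.0000.
Running total after k=1: 2016.00.
Order-2 term: −1/720 · (6.00000 − 6.00000) = 0.00000.
Running total after k=2: 2016.00.
Order-3 term: 1/30240 · (0.00000 − 0.00000) = 0.00000.
Running total after k=3: 2016.00.
Order-4 term: −1/1209600 · (0.00000 − 0.00000) = 0.00000.

S_4 ≈ 2016.00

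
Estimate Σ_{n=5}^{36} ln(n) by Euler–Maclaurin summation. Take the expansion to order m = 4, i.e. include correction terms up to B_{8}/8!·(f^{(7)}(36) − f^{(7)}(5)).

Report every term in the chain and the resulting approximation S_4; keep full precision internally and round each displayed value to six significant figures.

The integral term ∫_5^36 ln(x) dx = 89.9595.
Endpoint term: (f(5) + f(36))/2 = (1.60944 + 3.58352)/2 = 2.59648.
Integral + boundary = 92.5560.
k=1: B_{2}/(2)! × [f^{(1)}(36) − f^{(1)}(5)] = 1/12 × (0.0277778 − 0.200000) = -0.0143519.
Partial sum through k=1: 92.5416.
k=2: B_{4}/(4)! × [f^{(3)}(36) − f^{(3)}(5)] = −1/720 × (4.28669e-05 − 0.0160000) = 2.21627e-05.
Partial sum through k=2: 92.5416.
k=3: B_{6}/(6)! × [f^{(5)}(36) − f^{(5)}(5)] = 1/30240 × (3.96916e-07 − 0.00768000) = -2.53955e-07.
Partial sum through k=3: 92.5416.
k=4: B_{8}/(8)! × [f^{(7)}(36) − f^{(7)}(5)] = −1/1209600 × (9.18787e-09 − 0.00921600) = 7.61904e-09.

S_4 ≈ 92.5416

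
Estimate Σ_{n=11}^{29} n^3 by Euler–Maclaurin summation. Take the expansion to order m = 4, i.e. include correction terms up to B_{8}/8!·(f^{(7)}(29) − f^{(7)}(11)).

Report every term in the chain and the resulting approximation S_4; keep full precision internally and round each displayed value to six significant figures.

The integral term ∫_11^29 x^3 dx = 173160.
Boundary: ½(f(11) + f(29)) = ½(1331.00 + 24389.0) = 12860.0.
Integral + boundary = 186020.
k=1: B_{2}/(2)! × [f^{(1)}(29) − f^{(1)}(11)] = 1/12 × (2523.00 − 363.000) = 180.000.
Partial sum through k=1: 186200.
k=2: B_{4}/(4)! × [f^{(3)}(29) − f^{(3)}(11)] = −1/720 × (6.00000 − 6.00000) = 0.00000.
Partial sum through k=2: 186200.
k=3: B_{6}/(6)! × [f^{(5)}(29) − f^{(5)}(11)] = 1/30240 × (0.00000 − 0.00000) = 0.00000.
Partial sum through k=3: 186200.
k=4: B_{8}/(8)! × [f^{(7)}(29) − f^{(7)}(11)] = −1/1209600 × (0.00000 − 0.00000) = 0.00000.

S_4 ≈ 186200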